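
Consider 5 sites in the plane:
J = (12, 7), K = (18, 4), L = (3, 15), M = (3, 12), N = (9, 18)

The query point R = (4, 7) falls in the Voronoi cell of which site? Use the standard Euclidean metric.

Compare squared distances (the ordering matches that of the actual distances):
|RJ|² = (4−12)² + (7−7)² = 64 + 0 = 64
|RK|² = (4−18)² + (7−4)² = 196 + 9 = 205
|RL|² = (4−3)² + (7−15)² = 1 + 64 = 65
|RM|² = (4−3)² + (7−12)² = 1 + 25 = 26
|RN|² = (4−9)² + (7−18)² = 25 + 121 = 146
The smallest is to M, so R lies in the Voronoi region of M.

M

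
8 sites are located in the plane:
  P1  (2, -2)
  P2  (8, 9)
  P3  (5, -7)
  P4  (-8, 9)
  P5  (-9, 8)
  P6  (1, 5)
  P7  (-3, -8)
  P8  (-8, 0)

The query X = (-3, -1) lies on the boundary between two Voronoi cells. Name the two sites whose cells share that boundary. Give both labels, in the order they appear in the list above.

P1 and P8

Squared distances from X to each site:
|XP1|² = 25 + 1 = 26
|XP2|² = 121 + 100 = 221
|XP3|² = 64 + 36 = 100
|XP4|² = 25 + 100 = 125
|XP5|² = 36 + 81 = 117
|XP6|² = 16 + 36 = 52
|XP7|² = 0 + 49 = 49
|XP8|² = 25 + 1 = 26
X is equidistant from P1 and P8 (both at squared distance 26), and every other site is strictly farther — so X lies on the P1–P8 Voronoi edge.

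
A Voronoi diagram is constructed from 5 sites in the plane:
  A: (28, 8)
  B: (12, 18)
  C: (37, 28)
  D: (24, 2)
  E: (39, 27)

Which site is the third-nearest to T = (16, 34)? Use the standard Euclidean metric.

E

Squared Euclidean distances:
|TA|² = (16−28)² + (34−8)² = 144 + 676 = 820
|TB|² = (16−12)² + (34−18)² = 16 + 256 = 272
|TC|² = (16−37)² + (34−28)² = 441 + 36 = 477
|TD|² = (16−24)² + (34−2)² = 64 + 1024 = 1088
|TE|² = (16−39)² + (34−27)² = 529 + 49 = 578
Sorted ascending: B, C, E, A, … — the third-nearest is E.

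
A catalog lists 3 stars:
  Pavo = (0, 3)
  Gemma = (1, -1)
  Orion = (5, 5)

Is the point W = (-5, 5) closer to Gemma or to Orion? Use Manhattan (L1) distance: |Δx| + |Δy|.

Orion

d(W, Gemma) = |-5−1| + |5−(-1)| = 6 + 6 = 12
d(W, Orion) = |-5−5| + |5−5| = 10 + 0 = 10
12 > 10, so Orion is closer.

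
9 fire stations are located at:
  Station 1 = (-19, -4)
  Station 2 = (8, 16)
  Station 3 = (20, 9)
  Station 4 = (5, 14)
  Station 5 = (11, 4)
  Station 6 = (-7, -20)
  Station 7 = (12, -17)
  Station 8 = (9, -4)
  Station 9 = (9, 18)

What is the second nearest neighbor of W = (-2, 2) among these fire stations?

Since √ is increasing, it suffices to compare squared distances:
d²(W, Station 1) = 289 + 36 = 325
d²(W, Station 2) = 100 + 196 = 296
d²(W, Station 3) = 484 + 49 = 533
d²(W, Station 4) = 49 + 144 = 193
d²(W, Station 5) = 169 + 4 = 173
d²(W, Station 6) = 25 + 484 = 509
d²(W, Station 7) = 196 + 361 = 557
d²(W, Station 8) = 121 + 36 = 157
d²(W, Station 9) = 121 + 256 = 377
Sorted ascending: Station 8, Station 5, Station 4, … — the second-nearest is Station 5.

Station 5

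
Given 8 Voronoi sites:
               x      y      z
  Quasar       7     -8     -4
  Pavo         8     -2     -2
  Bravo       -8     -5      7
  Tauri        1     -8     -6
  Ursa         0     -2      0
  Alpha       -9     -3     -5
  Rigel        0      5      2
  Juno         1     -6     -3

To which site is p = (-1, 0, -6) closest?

Ursa

Since √ is increasing, it suffices to compare squared distances:
d²(p, Quasar) = (-1−7)² + (0−(-8))² + (-6−(-4))² = 64 + 64 + 4 = 132
d²(p, Pavo) = (-1−8)² + (0−(-2))² + (-6−(-2))² = 81 + 4 + 16 = 101
d²(p, Bravo) = (-1−(-8))² + (0−(-5))² + (-6−7)² = 49 + 25 + 169 = 243
d²(p, Tauri) = (-1−1)² + (0−(-8))² + (-6−(-6))² = 4 + 64 + 0 = 68
d²(p, Ursa) = (-1−0)² + (0−(-2))² + (-6−0)² = 1 + 4 + 36 = 41
d²(p, Alpha) = (-1−(-9))² + (0−(-3))² + (-6−(-5))² = 64 + 9 + 1 = 74
d²(p, Rigel) = (-1−0)² + (0−5)² + (-6−2)² = 1 + 25 + 64 = 90
d²(p, Juno) = (-1−1)² + (0−(-6))² + (-6−(-3))² = 4 + 36 + 9 = 49
Ursa is nearest.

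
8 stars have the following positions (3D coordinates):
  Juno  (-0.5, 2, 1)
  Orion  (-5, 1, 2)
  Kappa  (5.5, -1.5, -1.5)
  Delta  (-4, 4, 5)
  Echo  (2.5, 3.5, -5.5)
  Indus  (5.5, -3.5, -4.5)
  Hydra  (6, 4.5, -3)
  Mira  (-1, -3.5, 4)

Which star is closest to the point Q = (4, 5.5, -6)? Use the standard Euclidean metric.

Squared Euclidean distances:
d²(Q, Juno) = 20.25 + 12.25 + 49 = 81.5
d²(Q, Orion) = 81 + 20.25 + 64 = 165.25
d²(Q, Kappa) = 2.25 + 49 + 20.25 = 71.5
d²(Q, Delta) = 64 + 2.25 + 121 = 187.25
d²(Q, Echo) = 2.25 + 4 + 0.25 = 6.5
d²(Q, Indus) = 2.25 + 81 + 2.25 = 85.5
d²(Q, Hydra) = 4 + 1 + 9 = 14
d²(Q, Mira) = 25 + 81 + 100 = 206
Minimum is at Echo.

Echo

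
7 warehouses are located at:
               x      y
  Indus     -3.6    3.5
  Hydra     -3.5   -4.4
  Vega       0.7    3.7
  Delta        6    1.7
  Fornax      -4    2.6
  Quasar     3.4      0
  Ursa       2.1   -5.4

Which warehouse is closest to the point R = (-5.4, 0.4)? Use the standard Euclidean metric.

Fornax

Compare squared distances (the ordering matches that of the actual distances):
d²(R, Indus) = (-5.4−(-3.6))² + (0.4−3.5)² = 3.24 + 9.61 = 12.85
d²(R, Hydra) = (-5.4−(-3.5))² + (0.4−(-4.4))² = 3.61 + 23.04 = 26.65
d²(R, Vega) = (-5.4−0.7)² + (0.4−3.7)² = 37.21 + 10.89 = 48.1
d²(R, Delta) = (-5.4−6)² + (0.4−1.7)² = 129.96 + 1.69 = 131.65
d²(R, Fornax) = (-5.4−(-4))² + (0.4−2.6)² = 1.96 + 4.84 = 6.8
d²(R, Quasar) = (-5.4−3.4)² + (0.4−0)² = 77.44 + 0.16 = 77.6
d²(R, Ursa) = (-5.4−2.1)² + (0.4−(-5.4))² = 56.25 + 33.64 = 89.89
Fornax is nearest.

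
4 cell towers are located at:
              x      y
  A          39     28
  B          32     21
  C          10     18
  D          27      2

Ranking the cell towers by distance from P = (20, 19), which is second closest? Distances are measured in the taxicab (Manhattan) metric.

B

d(P,A) = |20−39| + |19−28| = 19 + 9 = 28
d(P,B) = |20−32| + |19−21| = 12 + 2 = 14
d(P,C) = |20−10| + |19−18| = 10 + 1 = 11
d(P,D) = |20−27| + |19−2| = 7 + 17 = 24
Sorted ascending: C, B, D, … — the second-nearest is B.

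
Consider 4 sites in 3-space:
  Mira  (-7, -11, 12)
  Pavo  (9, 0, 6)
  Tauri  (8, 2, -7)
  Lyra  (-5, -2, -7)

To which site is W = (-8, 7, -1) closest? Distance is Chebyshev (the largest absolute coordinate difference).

Lyra

d(W, Mira) = max(1, 18, 13) = 18
d(W, Pavo) = max(17, 7, 7) = 17
d(W, Tauri) = max(16, 5, 6) = 16
d(W, Lyra) = max(3, 9, 6) = 9
The smallest is to Lyra, so W lies in the Voronoi region of Lyra.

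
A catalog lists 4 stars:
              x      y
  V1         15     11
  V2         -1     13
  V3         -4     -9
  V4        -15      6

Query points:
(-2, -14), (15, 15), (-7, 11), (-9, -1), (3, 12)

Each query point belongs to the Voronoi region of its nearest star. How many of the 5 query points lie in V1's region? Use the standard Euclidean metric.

(-2, -14) — d² to each: V1:914, V2:730, V3:29, V4:569 → nearest is V3
(15, 15) — d² to each: V1:16, V2:260, V3:937, V4:981 → nearest is V1
(-7, 11) — d² to each: V1:484, V2:40, V3:409, V4:89 → nearest is V2
(-9, -1) — d² to each: V1:720, V2:260, V3:89, V4:85 → nearest is V4
(3, 12) — d² to each: V1:145, V2:17, V3:490, V4:360 → nearest is V2
1 of the 5 points has V1 as nearest.

1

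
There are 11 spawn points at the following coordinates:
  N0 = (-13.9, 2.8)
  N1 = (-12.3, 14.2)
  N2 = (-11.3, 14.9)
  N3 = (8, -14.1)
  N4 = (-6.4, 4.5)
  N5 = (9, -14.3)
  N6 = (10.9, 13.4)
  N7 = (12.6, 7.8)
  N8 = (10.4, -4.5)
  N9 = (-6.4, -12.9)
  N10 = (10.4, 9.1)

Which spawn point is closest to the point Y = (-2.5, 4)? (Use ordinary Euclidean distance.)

N4

Since √ is increasing, it suffices to compare squared distances:
|YN0|² = (-2.5−(-13.9))² + (4−2.8)² = 129.96 + 1.44 = 131.4
|YN1|² = (-2.5−(-12.3))² + (4−14.2)² = 96.04 + 104.04 = 200.08
|YN2|² = (-2.5−(-11.3))² + (4−14.9)² = 77.44 + 118.81 = 196.25
|YN3|² = (-2.5−8)² + (4−(-14.1))² = 110.25 + 327.61 = 437.86
|YN4|² = (-2.5−(-6.4))² + (4−4.5)² = 15.21 + 0.25 = 15.46
|YN5|² = (-2.5−9)² + (4−(-14.3))² = 132.25 + 334.89 = 467.14
|YN6|² = (-2.5−10.9)² + (4−13.4)² = 179.56 + 88.36 = 267.92
|YN7|² = (-2.5−12.6)² + (4−7.8)² = 228.01 + 14.44 = 242.45
|YN8|² = (-2.5−10.4)² + (4−(-4.5))² = 166.41 + 72.25 = 238.66
|YN9|² = (-2.5−(-6.4))² + (4−(-12.9))² = 15.21 + 285.61 = 300.82
d²(Y, N10) = (-2.5−10.4)² + (4−9.1)² = 166.41 + 26.01 = 192.42
Minimum is at N4.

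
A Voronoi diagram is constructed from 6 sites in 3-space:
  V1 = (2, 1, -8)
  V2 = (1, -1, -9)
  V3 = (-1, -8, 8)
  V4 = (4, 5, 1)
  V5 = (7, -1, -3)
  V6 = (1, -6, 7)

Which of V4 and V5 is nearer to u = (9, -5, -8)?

V5

Compare squared distances:
|uV4|² = (9−4)² + (-5−5)² + (-8−1)² = 25 + 100 + 81 = 206
|uV5|² = (9−7)² + (-5−(-1))² + (-8−(-3))² = 4 + 16 + 25 = 45
206 > 45, so V5 is closer.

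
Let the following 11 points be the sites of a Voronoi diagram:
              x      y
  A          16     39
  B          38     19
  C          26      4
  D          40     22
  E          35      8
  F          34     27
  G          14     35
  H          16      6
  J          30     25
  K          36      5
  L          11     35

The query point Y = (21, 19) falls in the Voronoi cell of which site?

J

Compare squared distances (the ordering matches that of the actual distances):
|YA|² = 25 + 400 = 425
|YB|² = 289 + 0 = 289
|YC|² = 25 + 225 = 250
|YD|² = 361 + 9 = 370
|YE|² = 196 + 121 = 317
|YF|² = 169 + 64 = 233
|YG|² = 49 + 256 = 305
|YH|² = 25 + 169 = 194
|YJ|² = 81 + 36 = 117
|YK|² = 225 + 196 = 421
|YL|² = 100 + 256 = 356
J is nearest.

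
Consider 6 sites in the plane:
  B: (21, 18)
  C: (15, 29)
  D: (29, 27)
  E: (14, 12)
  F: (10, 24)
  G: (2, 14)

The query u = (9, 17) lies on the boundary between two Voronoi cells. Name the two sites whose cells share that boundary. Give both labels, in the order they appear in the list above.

Squared distances from u to each site:
|uB|² = (9−21)² + (17−18)² = 144 + 1 = 145
|uC|² = (9−15)² + (17−29)² = 36 + 144 = 180
|uD|² = (9−29)² + (17−27)² = 400 + 100 = 500
|uE|² = (9−14)² + (17−12)² = 25 + 25 = 50
|uF|² = (9−10)² + (17−24)² = 1 + 49 = 50
|uG|² = (9−2)² + (17−14)² = 49 + 9 = 58
u is equidistant from E and F (both at squared distance 50), and every other site is strictly farther — so u lies on the E–F Voronoi edge.

E and F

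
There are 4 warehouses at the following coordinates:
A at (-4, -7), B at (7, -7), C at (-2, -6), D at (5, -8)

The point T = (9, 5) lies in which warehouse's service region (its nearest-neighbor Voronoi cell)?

B

Compare squared distances (the ordering matches that of the actual distances):
|TA|² = (9−(-4))² + (5−(-7))² = 169 + 144 = 313
|TB|² = (9−7)² + (5−(-7))² = 4 + 144 = 148
|TC|² = (9−(-2))² + (5−(-6))² = 121 + 121 = 242
|TD|² = (9−5)² + (5−(-8))² = 16 + 169 = 185
The smallest is to B, so T lies in the Voronoi region of B.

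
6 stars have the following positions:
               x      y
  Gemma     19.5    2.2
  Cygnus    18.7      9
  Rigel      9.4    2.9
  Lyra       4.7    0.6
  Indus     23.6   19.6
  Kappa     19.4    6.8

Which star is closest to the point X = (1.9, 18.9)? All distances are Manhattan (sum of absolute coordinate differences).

d(X, Gemma) = 17.6 + 16.7 = 34.3
d(X, Cygnus) = 16.8 + 9.9 = 26.7
d(X, Rigel) = 7.5 + 16 = 23.5
d(X, Lyra) = 2.8 + 18.3 = 21.1
d(X, Indus) = 21.7 + 0.7 = 22.4
d(X, Kappa) = 17.5 + 12.1 = 29.6
Lyra is nearest.

Lyra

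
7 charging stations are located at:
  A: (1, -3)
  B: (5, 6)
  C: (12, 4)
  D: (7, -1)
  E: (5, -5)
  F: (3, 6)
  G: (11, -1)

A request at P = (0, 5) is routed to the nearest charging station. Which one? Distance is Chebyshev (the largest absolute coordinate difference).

F

d(P,A) = max(1, 8) = 8
d(P,B) = max(5, 1) = 5
d(P,C) = max(12, 1) = 12
d(P,D) = max(7, 6) = 7
d(P,E) = max(5, 10) = 10
d(P,F) = max(3, 1) = 3
d(P,G) = max(11, 6) = 11
F is nearest.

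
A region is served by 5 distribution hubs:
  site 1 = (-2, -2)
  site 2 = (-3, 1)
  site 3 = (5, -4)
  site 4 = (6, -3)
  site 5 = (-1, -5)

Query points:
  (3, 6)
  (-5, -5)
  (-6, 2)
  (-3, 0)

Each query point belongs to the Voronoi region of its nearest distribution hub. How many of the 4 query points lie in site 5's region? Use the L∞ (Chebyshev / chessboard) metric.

(3, 6) — d to each: site 1:8, site 2:6, site 3:10, site 4:9, site 5:11 → nearest is site 2
(-5, -5) — d to each: site 1:3, site 2:6, site 3:10, site 4:11, site 5:4 → nearest is site 1
(-6, 2) — d to each: site 1:4, site 2:3, site 3:11, site 4:12, site 5:7 → nearest is site 2
(-3, 0) — d to each: site 1:2, site 2:1, site 3:8, site 4:9, site 5:5 → nearest is site 2
0 of the 4 points have site 5 as nearest.

0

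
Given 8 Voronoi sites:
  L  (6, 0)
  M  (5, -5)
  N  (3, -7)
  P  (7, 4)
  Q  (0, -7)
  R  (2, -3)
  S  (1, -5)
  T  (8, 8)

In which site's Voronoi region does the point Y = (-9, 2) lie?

Since √ is increasing, it suffices to compare squared distances:
|YL|² = 225 + 4 = 229
|YM|² = 196 + 49 = 245
|YN|² = 144 + 81 = 225
|YP|² = 256 + 4 = 260
|YQ|² = 81 + 81 = 162
|YR|² = 121 + 25 = 146
|YS|² = 100 + 49 = 149
|YT|² = 289 + 36 = 325
R is nearest.

R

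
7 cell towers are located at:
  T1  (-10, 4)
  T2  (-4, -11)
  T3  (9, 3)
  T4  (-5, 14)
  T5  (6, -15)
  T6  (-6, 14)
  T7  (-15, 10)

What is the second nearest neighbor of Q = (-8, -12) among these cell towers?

T5

Squared Euclidean distances:
|QT1|² = (-8−(-10))² + (-12−4)² = 4 + 256 = 260
|QT2|² = (-8−(-4))² + (-12−(-11))² = 16 + 1 = 17
|QT3|² = (-8−9)² + (-12−3)² = 289 + 225 = 514
|QT4|² = (-8−(-5))² + (-12−14)² = 9 + 676 = 685
|QT5|² = (-8−6)² + (-12−(-15))² = 196 + 9 = 205
|QT6|² = (-8−(-6))² + (-12−14)² = 4 + 676 = 680
|QT7|² = (-8−(-15))² + (-12−10)² = 49 + 484 = 533
Sorted ascending: T2, T5, T1, … — the second-nearest is T5.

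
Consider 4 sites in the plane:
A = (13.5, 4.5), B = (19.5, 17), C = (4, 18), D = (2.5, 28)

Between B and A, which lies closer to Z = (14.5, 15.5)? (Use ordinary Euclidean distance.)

B

Compare squared distances:
|ZB|² = (14.5−19.5)² + (15.5−17)² = 25 + 2.25 = 27.25
|ZA|² = (14.5−13.5)² + (15.5−4.5)² = 1 + 121 = 122
27.25 < 122, so B is closer.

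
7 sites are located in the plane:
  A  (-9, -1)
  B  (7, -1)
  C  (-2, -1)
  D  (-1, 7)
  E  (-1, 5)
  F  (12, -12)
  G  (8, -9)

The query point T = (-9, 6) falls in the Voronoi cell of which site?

Squared Euclidean distances:
|TA|² = 0 + 49 = 49
|TB|² = 256 + 49 = 305
|TC|² = 49 + 49 = 98
|TD|² = 64 + 1 = 65
|TE|² = 64 + 1 = 65
|TF|² = 441 + 324 = 765
|TG|² = 289 + 225 = 514
A is nearest.

A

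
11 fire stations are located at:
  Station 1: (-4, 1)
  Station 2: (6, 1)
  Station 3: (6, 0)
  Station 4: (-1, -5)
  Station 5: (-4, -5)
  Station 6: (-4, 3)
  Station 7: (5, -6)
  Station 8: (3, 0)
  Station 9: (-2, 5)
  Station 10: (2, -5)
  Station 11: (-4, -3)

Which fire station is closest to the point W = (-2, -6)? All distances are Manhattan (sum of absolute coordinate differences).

d(W, Station 1) = 2 + 7 = 9
d(W, Station 2) = 8 + 7 = 15
d(W, Station 3) = 8 + 6 = 14
d(W, Station 4) = 1 + 1 = 2
d(W, Station 5) = 2 + 1 = 3
d(W, Station 6) = 2 + 9 = 11
d(W, Station 7) = 7 + 0 = 7
d(W, Station 8) = 5 + 6 = 11
d(W, Station 9) = 0 + 11 = 11
d(W, Station 10) = 4 + 1 = 5
d(W, Station 11) = 2 + 3 = 5
Minimum is at Station 4.

Station 4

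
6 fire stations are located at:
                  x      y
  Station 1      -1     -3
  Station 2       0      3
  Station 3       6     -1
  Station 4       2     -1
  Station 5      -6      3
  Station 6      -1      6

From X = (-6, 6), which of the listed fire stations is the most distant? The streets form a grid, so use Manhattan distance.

d(X, Station 1) = |-6−(-1)| + |6−(-3)| = 5 + 9 = 14
d(X, Station 2) = |-6−0| + |6−3| = 6 + 3 = 9
d(X, Station 3) = |-6−6| + |6−(-1)| = 12 + 7 = 19
d(X, Station 4) = |-6−2| + |6−(-1)| = 8 + 7 = 15
d(X, Station 5) = |-6−(-6)| + |6−3| = 0 + 3 = 3
d(X, Station 6) = |-6−(-1)| + |6−6| = 5 + 0 = 5
The largest is to Station 3.

Station 3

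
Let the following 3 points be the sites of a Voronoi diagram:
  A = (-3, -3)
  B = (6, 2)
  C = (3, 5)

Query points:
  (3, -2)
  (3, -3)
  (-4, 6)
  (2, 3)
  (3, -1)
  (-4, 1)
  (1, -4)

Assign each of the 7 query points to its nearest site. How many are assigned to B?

3

(3, -2) — d² to each: A:37, B:25, C:49 → nearest is B
(3, -3) — d² to each: A:36, B:34, C:64 → nearest is B
(-4, 6) — d² to each: A:82, B:116, C:50 → nearest is C
(2, 3) — d² to each: A:61, B:17, C:5 → nearest is C
(3, -1) — d² to each: A:40, B:18, C:36 → nearest is B
(-4, 1) — d² to each: A:17, B:101, C:65 → nearest is A
(1, -4) — d² to each: A:17, B:61, C:85 → nearest is A
3 of the 7 points have B as nearest.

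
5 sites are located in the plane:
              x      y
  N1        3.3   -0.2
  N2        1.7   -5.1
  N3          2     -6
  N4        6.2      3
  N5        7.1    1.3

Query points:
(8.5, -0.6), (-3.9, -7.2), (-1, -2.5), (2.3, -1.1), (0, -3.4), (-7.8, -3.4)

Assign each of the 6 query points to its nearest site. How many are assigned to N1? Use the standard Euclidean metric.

1

(8.5, -0.6) — d² to each: N1:27.2, N2:66.49, N3:71.41, N4:18.25, N5:5.57 → nearest is N5
(-3.9, -7.2) — d² to each: N1:100.84, N2:35.77, N3:36.25, N4:206.05, N5:193.25 → nearest is N2
(-1, -2.5) — d² to each: N1:23.78, N2:14.05, N3:21.25, N4:82.09, N5:80.05 → nearest is N2
(2.3, -1.1) — d² to each: N1:1.81, N2:16.36, N3:24.1, N4:32.02, N5:28.8 → nearest is N1
(0, -3.4) — d² to each: N1:21.13, N2:5.78, N3:10.76, N4:79.4, N5:72.5 → nearest is N2
(-7.8, -3.4) — d² to each: N1:133.45, N2:93.14, N3:102.8, N4:236.96, N5:244.1 → nearest is N2
1 of the 6 points has N1 as nearest.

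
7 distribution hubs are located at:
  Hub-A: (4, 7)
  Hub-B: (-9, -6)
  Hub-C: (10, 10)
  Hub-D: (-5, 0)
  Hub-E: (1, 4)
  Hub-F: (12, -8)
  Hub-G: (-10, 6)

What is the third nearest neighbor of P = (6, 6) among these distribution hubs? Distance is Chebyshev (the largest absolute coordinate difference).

Hub-E

d(P, Hub-A) = max(2, 1) = 2
d(P, Hub-B) = max(15, 12) = 15
d(P, Hub-C) = max(4, 4) = 4
d(P, Hub-D) = max(11, 6) = 11
d(P, Hub-E) = max(5, 2) = 5
d(P, Hub-F) = max(6, 14) = 14
d(P, Hub-G) = max(16, 0) = 16
Sorted ascending: Hub-A, Hub-C, Hub-E, Hub-D, … — the third-nearest is Hub-E.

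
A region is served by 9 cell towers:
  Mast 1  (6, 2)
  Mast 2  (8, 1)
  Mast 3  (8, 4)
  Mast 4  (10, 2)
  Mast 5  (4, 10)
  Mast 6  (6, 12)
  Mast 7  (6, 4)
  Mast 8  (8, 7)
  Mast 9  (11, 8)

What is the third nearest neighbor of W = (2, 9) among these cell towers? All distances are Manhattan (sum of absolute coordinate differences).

Mast 8

d(W, Mast 1) = 4 + 7 = 11
d(W, Mast 2) = 6 + 8 = 14
d(W, Mast 3) = 6 + 5 = 11
d(W, Mast 4) = 8 + 7 = 15
d(W, Mast 5) = 2 + 1 = 3
d(W, Mast 6) = 4 + 3 = 7
d(W, Mast 7) = 4 + 5 = 9
d(W, Mast 8) = 6 + 2 = 8
d(W, Mast 9) = 9 + 1 = 10
Sorted ascending: Mast 5, Mast 6, Mast 8, Mast 7, … — the third-nearest is Mast 8.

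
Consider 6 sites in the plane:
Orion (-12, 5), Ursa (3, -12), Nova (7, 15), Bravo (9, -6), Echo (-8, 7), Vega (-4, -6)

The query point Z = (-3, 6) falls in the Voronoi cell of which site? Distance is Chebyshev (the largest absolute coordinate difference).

Echo

d(Z, Orion) = max(9, 1) = 9
d(Z, Ursa) = max(6, 18) = 18
d(Z, Nova) = max(10, 9) = 10
d(Z, Bravo) = max(12, 12) = 12
d(Z, Echo) = max(5, 1) = 5
d(Z, Vega) = max(1, 12) = 12
The smallest is to Echo, so Z lies in the Voronoi region of Echo.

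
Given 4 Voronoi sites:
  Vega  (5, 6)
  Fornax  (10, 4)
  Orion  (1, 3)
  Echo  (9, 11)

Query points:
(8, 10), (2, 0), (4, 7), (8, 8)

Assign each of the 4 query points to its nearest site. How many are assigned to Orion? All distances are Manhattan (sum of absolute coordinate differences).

(8, 10) — d to each: Vega:7, Fornax:8, Orion:14, Echo:2 → nearest is Echo
(2, 0) — d to each: Vega:9, Fornax:12, Orion:4, Echo:18 → nearest is Orion
(4, 7) — d to each: Vega:2, Fornax:9, Orion:7, Echo:9 → nearest is Vega
(8, 8) — d to each: Vega:5, Fornax:6, Orion:12, Echo:4 → nearest is Echo
1 of the 4 points has Orion as nearest.

1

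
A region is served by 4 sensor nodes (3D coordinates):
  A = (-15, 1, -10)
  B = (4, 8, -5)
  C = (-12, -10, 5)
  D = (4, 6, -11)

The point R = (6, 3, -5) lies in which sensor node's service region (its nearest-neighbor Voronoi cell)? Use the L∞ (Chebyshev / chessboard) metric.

d(R,A) = max(21, 2, 5) = 21
d(R,B) = max(2, 5, 0) = 5
d(R,C) = max(18, 13, 10) = 18
d(R,D) = max(2, 3, 6) = 6
The smallest is to B, so R lies in the Voronoi region of B.

B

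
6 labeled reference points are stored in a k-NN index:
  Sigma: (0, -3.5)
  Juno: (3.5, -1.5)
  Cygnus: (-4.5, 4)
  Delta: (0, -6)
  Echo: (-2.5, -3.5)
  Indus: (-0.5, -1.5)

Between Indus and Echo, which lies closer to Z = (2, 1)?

Indus

Compare squared distances:
d²(Z, Indus) = (2−(-0.5))² + (1−(-1.5))² = 6.25 + 6.25 = 12.5
d²(Z, Echo) = (2−(-2.5))² + (1−(-3.5))² = 20.25 + 20.25 = 40.5
12.5 < 40.5, so Indus is closer.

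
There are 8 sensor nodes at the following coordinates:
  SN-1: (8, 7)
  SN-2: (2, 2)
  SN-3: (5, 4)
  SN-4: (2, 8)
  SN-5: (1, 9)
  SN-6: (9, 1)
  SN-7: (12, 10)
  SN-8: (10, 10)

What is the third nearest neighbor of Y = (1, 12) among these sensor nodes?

SN-1

Squared Euclidean distances:
d²(Y, SN-1) = (1−8)² + (12−7)² = 49 + 25 = 74
d²(Y, SN-2) = (1−2)² + (12−2)² = 1 + 100 = 101
d²(Y, SN-3) = (1−5)² + (12−4)² = 16 + 64 = 80
d²(Y, SN-4) = (1−2)² + (12−8)² = 1 + 16 = 17
d²(Y, SN-5) = (1−1)² + (12−9)² = 0 + 9 = 9
d²(Y, SN-6) = (1−9)² + (12−1)² = 64 + 121 = 185
d²(Y, SN-7) = (1−12)² + (12−10)² = 121 + 4 = 125
d²(Y, SN-8) = (1−10)² + (12−10)² = 81 + 4 = 85
Sorted ascending: SN-5, SN-4, SN-1, SN-3, … — the third-nearest is SN-1.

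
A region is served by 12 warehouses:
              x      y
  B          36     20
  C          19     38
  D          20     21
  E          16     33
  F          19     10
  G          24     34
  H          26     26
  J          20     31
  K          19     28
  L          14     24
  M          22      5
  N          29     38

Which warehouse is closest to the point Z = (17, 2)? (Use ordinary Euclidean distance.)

Since √ is increasing, it suffices to compare squared distances:
|ZB|² = 361 + 324 = 685
|ZC|² = 4 + 1296 = 1300
|ZD|² = 9 + 361 = 370
|ZE|² = 1 + 961 = 962
|ZF|² = 4 + 64 = 68
|ZG|² = 49 + 1024 = 1073
|ZH|² = 81 + 576 = 657
|ZJ|² = 9 + 841 = 850
|ZK|² = 4 + 676 = 680
|ZL|² = 9 + 484 = 493
|ZM|² = 25 + 9 = 34
|ZN|² = 144 + 1296 = 1440
Minimum is at M.

M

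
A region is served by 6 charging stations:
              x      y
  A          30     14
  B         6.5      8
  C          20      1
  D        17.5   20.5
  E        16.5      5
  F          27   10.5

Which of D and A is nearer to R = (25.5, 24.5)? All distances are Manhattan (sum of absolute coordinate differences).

D

d(R,D) = |25.5−17.5| + |24.5−20.5| = 8 + 4 = 12
d(R,A) = |25.5−30| + |24.5−14| = 4.5 + 10.5 = 15
12 < 15, so D is closer.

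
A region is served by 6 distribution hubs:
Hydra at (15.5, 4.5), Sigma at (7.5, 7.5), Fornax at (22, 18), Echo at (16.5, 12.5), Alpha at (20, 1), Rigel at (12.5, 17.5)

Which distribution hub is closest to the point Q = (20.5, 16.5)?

Since √ is increasing, it suffices to compare squared distances:
d²(Q, Hydra) = (20.5−15.5)² + (16.5−4.5)² = 25 + 144 = 169
d²(Q, Sigma) = (20.5−7.5)² + (16.5−7.5)² = 169 + 81 = 250
d²(Q, Fornax) = (20.5−22)² + (16.5−18)² = 2.25 + 2.25 = 4.5
d²(Q, Echo) = (20.5−16.5)² + (16.5−12.5)² = 16 + 16 = 32
d²(Q, Alpha) = (20.5−20)² + (16.5−1)² = 0.25 + 240.25 = 240.5
d²(Q, Rigel) = (20.5−12.5)² + (16.5−17.5)² = 64 + 1 = 65
The smallest is to Fornax, so Q lies in the Voronoi region of Fornax.

Fornax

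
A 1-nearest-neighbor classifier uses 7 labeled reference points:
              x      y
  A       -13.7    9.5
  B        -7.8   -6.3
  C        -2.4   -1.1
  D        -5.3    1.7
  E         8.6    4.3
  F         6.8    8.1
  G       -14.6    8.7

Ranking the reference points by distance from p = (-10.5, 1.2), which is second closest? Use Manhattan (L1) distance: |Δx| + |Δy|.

B

d(p,A) = |-10.5−(-13.7)| + |1.2−9.5| = 3.2 + 8.3 = 11.5
d(p,B) = |-10.5−(-7.8)| + |1.2−(-6.3)| = 2.7 + 7.5 = 10.2
d(p,C) = |-10.5−(-2.4)| + |1.2−(-1.1)| = 8.1 + 2.3 = 10.4
d(p,D) = |-10.5−(-5.3)| + |1.2−1.7| = 5.2 + 0.5 = 5.7
d(p,E) = |-10.5−8.6| + |1.2−4.3| = 19.1 + 3.1 = 22.2
d(p,F) = |-10.5−6.8| + |1.2−8.1| = 17.3 + 6.9 = 24.2
d(p,G) = |-10.5−(-14.6)| + |1.2−8.7| = 4.1 + 7.5 = 11.6
Sorted ascending: D, B, C, … — the second-nearest is B.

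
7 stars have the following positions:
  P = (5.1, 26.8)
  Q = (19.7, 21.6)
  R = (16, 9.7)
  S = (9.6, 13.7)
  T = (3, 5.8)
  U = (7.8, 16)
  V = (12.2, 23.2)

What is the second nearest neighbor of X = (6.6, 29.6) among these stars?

V

Since √ is increasing, it suffices to compare squared distances:
|XP|² = (6.6−5.1)² + (29.6−26.8)² = 2.25 + 7.84 = 10.09
|XQ|² = (6.6−19.7)² + (29.6−21.6)² = 171.61 + 64 = 235.61
|XR|² = (6.6−16)² + (29.6−9.7)² = 88.36 + 396.01 = 484.37
|XS|² = (6.6−9.6)² + (29.6−13.7)² = 9 + 252.81 = 261.81
|XT|² = (6.6−3)² + (29.6−5.8)² = 12.96 + 566.44 = 579.4
|XU|² = (6.6−7.8)² + (29.6−16)² = 1.44 + 184.96 = 186.4
|XV|² = (6.6−12.2)² + (29.6−23.2)² = 31.36 + 40.96 = 72.32
Sorted ascending: P, V, U, … — the second-nearest is V.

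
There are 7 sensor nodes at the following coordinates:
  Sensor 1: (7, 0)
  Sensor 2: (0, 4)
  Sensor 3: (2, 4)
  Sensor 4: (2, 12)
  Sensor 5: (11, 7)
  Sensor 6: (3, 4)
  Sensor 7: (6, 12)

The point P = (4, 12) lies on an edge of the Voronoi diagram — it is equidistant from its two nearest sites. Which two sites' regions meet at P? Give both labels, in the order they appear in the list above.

Sensor 4 and Sensor 7

Squared distances from P to each site:
d²(P, Sensor 1) = (4−7)² + (12−0)² = 9 + 144 = 153
d²(P, Sensor 2) = (4−0)² + (12−4)² = 16 + 64 = 80
d²(P, Sensor 3) = (4−2)² + (12−4)² = 4 + 64 = 68
d²(P, Sensor 4) = (4−2)² + (12−12)² = 4 + 0 = 4
d²(P, Sensor 5) = (4−11)² + (12−7)² = 49 + 25 = 74
d²(P, Sensor 6) = (4−3)² + (12−4)² = 1 + 64 = 65
d²(P, Sensor 7) = (4−6)² + (12−12)² = 4 + 0 = 4
P is equidistant from Sensor 4 and Sensor 7 (both at squared distance 4), and every other site is strictly farther — so P lies on the Sensor 4–Sensor 7 Voronoi edge.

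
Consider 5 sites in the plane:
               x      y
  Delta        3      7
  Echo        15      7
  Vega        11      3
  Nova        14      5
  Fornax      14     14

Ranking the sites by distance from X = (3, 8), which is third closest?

Nova

Compare squared distances (the ordering matches that of the actual distances):
d²(X, Delta) = (3−3)² + (8−7)² = 0 + 1 = 1
d²(X, Echo) = (3−15)² + (8−7)² = 144 + 1 = 145
d²(X, Vega) = (3−11)² + (8−3)² = 64 + 25 = 89
d²(X, Nova) = (3−14)² + (8−5)² = 121 + 9 = 130
d²(X, Fornax) = (3−14)² + (8−14)² = 121 + 36 = 157
Sorted ascending: Delta, Vega, Nova, Echo, … — the third-nearest is Nova.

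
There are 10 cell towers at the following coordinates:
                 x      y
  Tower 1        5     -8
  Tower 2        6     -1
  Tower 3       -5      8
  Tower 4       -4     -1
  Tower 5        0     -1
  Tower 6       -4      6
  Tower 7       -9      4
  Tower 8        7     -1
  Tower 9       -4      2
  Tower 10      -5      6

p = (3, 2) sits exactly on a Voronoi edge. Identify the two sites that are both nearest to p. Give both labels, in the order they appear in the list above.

Tower 2 and Tower 5

Squared distances from p to each site:
d²(p, Tower 1) = 4 + 100 = 104
d²(p, Tower 2) = 9 + 9 = 18
d²(p, Tower 3) = 64 + 36 = 100
d²(p, Tower 4) = 49 + 9 = 58
d²(p, Tower 5) = 9 + 9 = 18
d²(p, Tower 6) = 49 + 16 = 65
d²(p, Tower 7) = 144 + 4 = 148
d²(p, Tower 8) = 16 + 9 = 25
d²(p, Tower 9) = 49 + 0 = 49
d²(p, Tower 10) = 64 + 16 = 80
p is equidistant from Tower 2 and Tower 5 (both at squared distance 18), and every other site is strictly farther — so p lies on the Tower 2–Tower 5 Voronoi edge.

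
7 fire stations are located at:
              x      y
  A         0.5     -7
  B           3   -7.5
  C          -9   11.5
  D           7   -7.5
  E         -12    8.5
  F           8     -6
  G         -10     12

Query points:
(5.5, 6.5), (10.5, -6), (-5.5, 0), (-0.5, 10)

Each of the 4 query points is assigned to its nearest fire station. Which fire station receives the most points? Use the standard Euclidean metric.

(5.5, 6.5) — d² to each: A:207.25, B:202.25, C:235.25, D:198.25, E:310.25, F:162.5, G:270.5 → nearest is F
(10.5, -6) — d² to each: A:101, B:58.5, C:686.5, D:14.5, E:716.5, F:6.25, G:744.25 → nearest is F
(-5.5, 0) — d² to each: A:85, B:128.5, C:144.5, D:212.5, E:114.5, F:218.25, G:164.25 → nearest is A
(-0.5, 10) — d² to each: A:290, B:318.5, C:74.5, D:362.5, E:134.5, F:328.25, G:94.25 → nearest is C
Tally — A:1, C:1, F:2. F captures the most (2).

F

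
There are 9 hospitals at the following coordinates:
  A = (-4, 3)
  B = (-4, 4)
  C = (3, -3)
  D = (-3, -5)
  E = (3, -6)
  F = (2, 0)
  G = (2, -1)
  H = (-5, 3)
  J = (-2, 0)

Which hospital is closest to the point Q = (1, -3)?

C

Squared Euclidean distances:
|QA|² = (1−(-4))² + (-3−3)² = 25 + 36 = 61
|QB|² = (1−(-4))² + (-3−4)² = 25 + 49 = 74
|QC|² = (1−3)² + (-3−(-3))² = 4 + 0 = 4
|QD|² = (1−(-3))² + (-3−(-5))² = 16 + 4 = 20
|QE|² = (1−3)² + (-3−(-6))² = 4 + 9 = 13
|QF|² = (1−2)² + (-3−0)² = 1 + 9 = 10
|QG|² = (1−2)² + (-3−(-1))² = 1 + 4 = 5
|QH|² = (1−(-5))² + (-3−3)² = 36 + 36 = 72
|QJ|² = (1−(-2))² + (-3−0)² = 9 + 9 = 18
Minimum is at C.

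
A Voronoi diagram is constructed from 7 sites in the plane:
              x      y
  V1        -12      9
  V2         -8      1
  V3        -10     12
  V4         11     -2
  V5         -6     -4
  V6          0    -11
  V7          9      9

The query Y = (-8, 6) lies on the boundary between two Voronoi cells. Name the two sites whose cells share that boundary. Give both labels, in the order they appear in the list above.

V1 and V2

Squared distances from Y to each site:
|YV1|² = (-8−(-12))² + (6−9)² = 16 + 9 = 25
|YV2|² = (-8−(-8))² + (6−1)² = 0 + 25 = 25
|YV3|² = (-8−(-10))² + (6−12)² = 4 + 36 = 40
|YV4|² = (-8−11)² + (6−(-2))² = 361 + 64 = 425
|YV5|² = (-8−(-6))² + (6−(-4))² = 4 + 100 = 104
|YV6|² = (-8−0)² + (6−(-11))² = 64 + 289 = 353
|YV7|² = (-8−9)² + (6−9)² = 289 + 9 = 298
Y is equidistant from V1 and V2 (both at squared distance 25), and every other site is strictly farther — so Y lies on the V1–V2 Voronoi edge.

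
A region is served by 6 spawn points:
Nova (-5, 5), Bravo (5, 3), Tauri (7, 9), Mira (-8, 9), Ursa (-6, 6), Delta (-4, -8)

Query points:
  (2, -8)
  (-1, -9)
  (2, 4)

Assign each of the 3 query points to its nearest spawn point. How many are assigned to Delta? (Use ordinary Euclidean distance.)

(2, -8) — d² to each: Nova:218, Bravo:130, Tauri:314, Mira:389, Ursa:260, Delta:36 → nearest is Delta
(-1, -9) — d² to each: Nova:212, Bravo:180, Tauri:388, Mira:373, Ursa:250, Delta:10 → nearest is Delta
(2, 4) — d² to each: Nova:50, Bravo:10, Tauri:50, Mira:125, Ursa:68, Delta:180 → nearest is Bravo
2 of the 3 points have Delta as nearest.

2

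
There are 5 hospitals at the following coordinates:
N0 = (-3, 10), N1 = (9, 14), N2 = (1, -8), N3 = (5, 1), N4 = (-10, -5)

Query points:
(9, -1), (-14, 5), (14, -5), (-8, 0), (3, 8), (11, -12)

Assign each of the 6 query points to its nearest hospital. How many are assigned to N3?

(9, -1) — d² to each: N0:265, N1:225, N2:113, N3:20, N4:377 → nearest is N3
(-14, 5) — d² to each: N0:146, N1:610, N2:394, N3:377, N4:116 → nearest is N4
(14, -5) — d² to each: N0:514, N1:386, N2:178, N3:117, N4:576 → nearest is N3
(-8, 0) — d² to each: N0:125, N1:485, N2:145, N3:170, N4:29 → nearest is N4
(3, 8) — d² to each: N0:40, N1:72, N2:260, N3:53, N4:338 → nearest is N0
(11, -12) — d² to each: N0:680, N1:680, N2:116, N3:205, N4:490 → nearest is N2
2 of the 6 points have N3 as nearest.

2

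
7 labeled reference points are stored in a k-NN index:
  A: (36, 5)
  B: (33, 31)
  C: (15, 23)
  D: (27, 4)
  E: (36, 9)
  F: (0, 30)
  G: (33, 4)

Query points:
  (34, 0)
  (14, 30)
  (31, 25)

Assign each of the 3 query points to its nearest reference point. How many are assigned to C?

(34, 0) — d² to each: A:29, B:962, C:890, D:65, E:85, F:2056, G:17 → nearest is G
(14, 30) — d² to each: A:1109, B:362, C:50, D:845, E:925, F:196, G:1037 → nearest is C
(31, 25) — d² to each: A:425, B:40, C:260, D:457, E:281, F:986, G:445 → nearest is B
1 of the 3 points has C as nearest.

1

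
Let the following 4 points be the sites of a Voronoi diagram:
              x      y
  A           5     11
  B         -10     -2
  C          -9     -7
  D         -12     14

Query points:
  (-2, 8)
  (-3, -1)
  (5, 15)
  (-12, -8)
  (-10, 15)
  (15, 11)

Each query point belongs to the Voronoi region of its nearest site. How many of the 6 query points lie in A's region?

3

(-2, 8) — d² to each: A:58, B:164, C:274, D:136 → nearest is A
(-3, -1) — d² to each: A:208, B:50, C:72, D:306 → nearest is B
(5, 15) — d² to each: A:16, B:514, C:680, D:290 → nearest is A
(-12, -8) — d² to each: A:650, B:40, C:10, D:484 → nearest is C
(-10, 15) — d² to each: A:241, B:289, C:485, D:5 → nearest is D
(15, 11) — d² to each: A:100, B:794, C:900, D:738 → nearest is A
3 of the 6 points have A as nearest.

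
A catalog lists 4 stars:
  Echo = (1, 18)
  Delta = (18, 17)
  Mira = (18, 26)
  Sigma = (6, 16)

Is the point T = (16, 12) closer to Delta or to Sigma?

Compare squared distances:
d²(T, Delta) = (16−18)² + (12−17)² = 4 + 25 = 29
d²(T, Sigma) = (16−6)² + (12−16)² = 100 + 16 = 116
29 < 116, so Delta is closer.

Delta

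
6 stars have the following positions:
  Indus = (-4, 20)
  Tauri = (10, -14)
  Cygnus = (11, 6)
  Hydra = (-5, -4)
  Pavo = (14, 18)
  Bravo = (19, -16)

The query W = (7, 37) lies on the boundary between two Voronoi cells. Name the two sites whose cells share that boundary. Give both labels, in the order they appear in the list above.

Indus and Pavo

Squared distances from W to each site:
d²(W, Indus) = (7−(-4))² + (37−20)² = 121 + 289 = 410
d²(W, Tauri) = (7−10)² + (37−(-14))² = 9 + 2601 = 2610
d²(W, Cygnus) = (7−11)² + (37−6)² = 16 + 961 = 977
d²(W, Hydra) = (7−(-5))² + (37−(-4))² = 144 + 1681 = 1825
d²(W, Pavo) = (7−14)² + (37−18)² = 49 + 361 = 410
d²(W, Bravo) = (7−19)² + (37−(-16))² = 144 + 2809 = 2953
W is equidistant from Indus and Pavo (both at squared distance 410), and every other site is strictly farther — so W lies on the Indus–Pavo Voronoi edge.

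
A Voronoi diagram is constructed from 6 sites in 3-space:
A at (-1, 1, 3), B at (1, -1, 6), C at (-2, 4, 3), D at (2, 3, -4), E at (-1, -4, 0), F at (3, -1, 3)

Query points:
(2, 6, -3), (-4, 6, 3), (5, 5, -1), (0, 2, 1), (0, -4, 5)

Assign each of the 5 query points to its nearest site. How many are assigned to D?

2

(2, 6, -3) — d² to each: A:70, B:131, C:56, D:10, E:118, F:86 → nearest is D
(-4, 6, 3) — d² to each: A:34, B:83, C:8, D:94, E:118, F:98 → nearest is C
(5, 5, -1) — d² to each: A:68, B:101, C:66, D:22, E:118, F:56 → nearest is D
(0, 2, 1) — d² to each: A:6, B:35, C:12, D:30, E:38, F:22 → nearest is A
(0, -4, 5) — d² to each: A:30, B:11, C:72, D:134, E:26, F:22 → nearest is B
2 of the 5 points have D as nearest.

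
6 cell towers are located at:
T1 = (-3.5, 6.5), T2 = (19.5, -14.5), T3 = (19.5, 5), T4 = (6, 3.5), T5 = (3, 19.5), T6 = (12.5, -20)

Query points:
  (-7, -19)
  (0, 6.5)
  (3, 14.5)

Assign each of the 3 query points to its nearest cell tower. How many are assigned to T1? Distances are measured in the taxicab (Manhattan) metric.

(-7, -19) — d to each: T1:29, T2:31, T3:50.5, T4:35.5, T5:48.5, T6:20.5 → nearest is T6
(0, 6.5) — d to each: T1:3.5, T2:40.5, T3:21, T4:9, T5:16, T6:39 → nearest is T1
(3, 14.5) — d to each: T1:14.5, T2:45.5, T3:26, T4:14, T5:5, T6:44 → nearest is T5
1 of the 3 points has T1 as nearest.

1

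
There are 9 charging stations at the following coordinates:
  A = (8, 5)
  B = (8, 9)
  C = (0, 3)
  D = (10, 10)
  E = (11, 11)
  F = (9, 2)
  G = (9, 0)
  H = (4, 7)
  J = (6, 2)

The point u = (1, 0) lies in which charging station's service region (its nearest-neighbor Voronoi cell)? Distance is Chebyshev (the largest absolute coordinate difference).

d(u,A) = max(7, 5) = 7
d(u,B) = max(7, 9) = 9
d(u,C) = max(1, 3) = 3
d(u,D) = max(9, 10) = 10
d(u,E) = max(10, 11) = 11
d(u,F) = max(8, 2) = 8
d(u,G) = max(8, 0) = 8
d(u,H) = max(3, 7) = 7
d(u,J) = max(5, 2) = 5
Minimum is at C.

C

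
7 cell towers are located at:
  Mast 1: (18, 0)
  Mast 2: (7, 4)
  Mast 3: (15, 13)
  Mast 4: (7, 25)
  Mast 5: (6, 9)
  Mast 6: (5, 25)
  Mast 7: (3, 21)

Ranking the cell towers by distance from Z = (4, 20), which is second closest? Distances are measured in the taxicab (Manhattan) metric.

d(Z, Mast 1) = 14 + 20 = 34
d(Z, Mast 2) = 3 + 16 = 19
d(Z, Mast 3) = 11 + 7 = 18
d(Z, Mast 4) = 3 + 5 = 8
d(Z, Mast 5) = 2 + 11 = 13
d(Z, Mast 6) = 1 + 5 = 6
d(Z, Mast 7) = 1 + 1 = 2
Sorted ascending: Mast 7, Mast 6, Mast 4, … — the second-nearest is Mast 6.

Mast 6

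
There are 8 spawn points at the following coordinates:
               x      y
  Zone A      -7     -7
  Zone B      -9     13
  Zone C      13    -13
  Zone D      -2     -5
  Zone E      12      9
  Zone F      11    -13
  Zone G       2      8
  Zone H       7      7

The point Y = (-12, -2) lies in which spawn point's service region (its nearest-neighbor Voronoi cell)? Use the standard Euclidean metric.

Zone A

Compare squared distances (the ordering matches that of the actual distances):
d²(Y, Zone A) = (-12−(-7))² + (-2−(-7))² = 25 + 25 = 50
d²(Y, Zone B) = (-12−(-9))² + (-2−13)² = 9 + 225 = 234
d²(Y, Zone C) = (-12−13)² + (-2−(-13))² = 625 + 121 = 746
d²(Y, Zone D) = (-12−(-2))² + (-2−(-5))² = 100 + 9 = 109
d²(Y, Zone E) = (-12−12)² + (-2−9)² = 576 + 121 = 697
d²(Y, Zone F) = (-12−11)² + (-2−(-13))² = 529 + 121 = 650
d²(Y, Zone G) = (-12−2)² + (-2−8)² = 196 + 100 = 296
d²(Y, Zone H) = (-12−7)² + (-2−7)² = 361 + 81 = 442
The smallest is to Zone A, so Y lies in the Voronoi region of Zone A.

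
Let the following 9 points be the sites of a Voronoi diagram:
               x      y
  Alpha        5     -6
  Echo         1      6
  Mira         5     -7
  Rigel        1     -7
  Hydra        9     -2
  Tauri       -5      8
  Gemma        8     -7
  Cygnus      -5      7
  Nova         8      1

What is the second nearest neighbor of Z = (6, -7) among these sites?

Alpha

Compare squared distances (the ordering matches that of the actual distances):
d²(Z, Alpha) = (6−5)² + (-7−(-6))² = 1 + 1 = 2
d²(Z, Echo) = (6−1)² + (-7−6)² = 25 + 169 = 194
d²(Z, Mira) = (6−5)² + (-7−(-7))² = 1 + 0 = 1
d²(Z, Rigel) = (6−1)² + (-7−(-7))² = 25 + 0 = 25
d²(Z, Hydra) = (6−9)² + (-7−(-2))² = 9 + 25 = 34
d²(Z, Tauri) = (6−(-5))² + (-7−8)² = 121 + 225 = 346
d²(Z, Gemma) = (6−8)² + (-7−(-7))² = 4 + 0 = 4
d²(Z, Cygnus) = (6−(-5))² + (-7−7)² = 121 + 196 = 317
d²(Z, Nova) = (6−8)² + (-7−1)² = 4 + 64 = 68
Sorted ascending: Mira, Alpha, Gemma, … — the second-nearest is Alpha.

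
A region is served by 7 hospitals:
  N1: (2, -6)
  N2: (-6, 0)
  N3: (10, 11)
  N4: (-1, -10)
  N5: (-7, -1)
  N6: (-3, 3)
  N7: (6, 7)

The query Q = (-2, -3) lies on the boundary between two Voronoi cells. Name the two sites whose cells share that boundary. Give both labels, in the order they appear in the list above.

N1 and N2

Squared distances from Q to each site:
|QN1|² = (-2−2)² + (-3−(-6))² = 16 + 9 = 25
|QN2|² = (-2−(-6))² + (-3−0)² = 16 + 9 = 25
|QN3|² = (-2−10)² + (-3−11)² = 144 + 196 = 340
|QN4|² = (-2−(-1))² + (-3−(-10))² = 1 + 49 = 50
|QN5|² = (-2−(-7))² + (-3−(-1))² = 25 + 4 = 29
|QN6|² = (-2−(-3))² + (-3−3)² = 1 + 36 = 37
|QN7|² = (-2−6)² + (-3−7)² = 64 + 100 = 164
Q is equidistant from N1 and N2 (both at squared distance 25), and every other site is strictly farther — so Q lies on the N1–N2 Voronoi edge.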